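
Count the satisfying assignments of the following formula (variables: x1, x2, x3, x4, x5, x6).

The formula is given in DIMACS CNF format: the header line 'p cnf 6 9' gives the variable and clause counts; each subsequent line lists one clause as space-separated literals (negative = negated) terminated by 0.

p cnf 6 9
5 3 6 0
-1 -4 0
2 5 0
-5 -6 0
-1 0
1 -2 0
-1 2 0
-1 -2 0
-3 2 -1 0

There are 2^6 = 64 truth assignments over (x1, x2, x3, x4, x5, x6).
Split on x5. With x5 = True, the clauses containing x5 are satisfied and ¬x5 drops from the rest; 4 of the 2^5 = 32 assignments to the other variables satisfy what remains.
With x5 = False, by the same count on the reduced clause set, 0 assignments work.
Total: 4 + 0 = 4.

4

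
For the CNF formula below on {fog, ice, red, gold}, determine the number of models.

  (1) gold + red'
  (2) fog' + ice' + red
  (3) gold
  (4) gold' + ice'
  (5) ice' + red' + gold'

There are 2^4 = 16 truth assignments over (fog, ice, red, gold).
Check each against the 5 clauses (columns in the order fog, ice, red, gold):
  F F F F  ✗ fails (gold)
  F F F T  ✓ satisfies all
  F F T F  ✗ fails (gold + red')
  F F T T  ✓ satisfies all
  F T F F  ✗ fails (gold)
  F T F T  ✗ fails (gold' + ice')
  F T T F  ✗ fails (gold + red')
  F T T T  ✗ fails (gold' + ice')
  T F F F  ✗ fails (gold)
  T F F T  ✓ satisfies all
  T F T F  ✗ fails (gold + red')
  T F T T  ✓ satisfies all
  T T F F  ✗ fails (fog' + ice' + red)
  T T F T  ✗ fails (fog' + ice' + red)
  T T T F  ✗ fails (gold + red')
  T T T T  ✗ fails (gold' + ice')
4 of the 16 rows are models.

4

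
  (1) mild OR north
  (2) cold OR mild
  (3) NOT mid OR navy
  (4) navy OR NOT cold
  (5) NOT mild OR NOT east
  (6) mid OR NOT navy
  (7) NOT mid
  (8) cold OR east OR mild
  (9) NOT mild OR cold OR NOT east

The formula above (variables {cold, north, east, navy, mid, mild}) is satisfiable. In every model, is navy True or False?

False

Suppose navy = true.
Unit clause (mid) forces mid = true.
Now (NOT mid) is unsatisfied and unit — conflict.
So every satisfying assignment has navy = False.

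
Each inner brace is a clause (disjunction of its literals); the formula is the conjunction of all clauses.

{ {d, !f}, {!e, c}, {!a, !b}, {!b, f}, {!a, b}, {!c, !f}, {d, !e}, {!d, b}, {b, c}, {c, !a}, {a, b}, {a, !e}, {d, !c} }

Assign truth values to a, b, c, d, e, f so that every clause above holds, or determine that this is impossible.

a=false,  b=true,  c=false,  d=true,  e=false,  f=true

Try d = true.
The clause (b) is unit, so b = true.
The clause (!a) is unit, so a = false.
The clause (f) is unit, so f = true.
The clause (!c) is unit, so c = false.
The clause (!e) is unit, so e = false.
Every clause now holds.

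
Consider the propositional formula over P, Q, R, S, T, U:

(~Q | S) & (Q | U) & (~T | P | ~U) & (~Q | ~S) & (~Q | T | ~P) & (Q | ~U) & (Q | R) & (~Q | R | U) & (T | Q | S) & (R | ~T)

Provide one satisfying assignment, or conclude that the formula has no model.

Case Q = 0:
The clause (U) is unit, so U = 1.
Now (~U) is unsatisfied and unit — conflict.
So Q must be the other value — set Q = 1.
The clause (S) is unit, so S = 1.
Now (~S) is unsatisfied and unit — conflict.
Both values of Q lead to a conflict.

UNSATISFIABLE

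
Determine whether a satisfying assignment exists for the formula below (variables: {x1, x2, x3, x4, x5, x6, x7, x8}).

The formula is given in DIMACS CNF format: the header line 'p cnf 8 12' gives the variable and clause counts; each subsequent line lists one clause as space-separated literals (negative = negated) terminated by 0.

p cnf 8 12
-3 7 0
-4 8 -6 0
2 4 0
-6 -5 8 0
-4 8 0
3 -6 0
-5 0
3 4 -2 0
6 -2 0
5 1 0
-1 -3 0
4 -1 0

Unit clause (¬x5) forces x5 = False.
Unit clause (x1) forces x1 = True.
Unit clause (¬x3) forces x3 = False.
Unit clause (¬x6) forces x6 = False.
Unit clause (¬x2) forces x2 = False.
Unit clause (x4) forces x4 = True.
Unit clause (x8) forces x8 = True.
All clauses hold; x7 can take either value.
A satisfying assignment: x1=True, x2=False, x3=False, x4=True, x5=False, x6=False, x7=False, x8=True.

Yes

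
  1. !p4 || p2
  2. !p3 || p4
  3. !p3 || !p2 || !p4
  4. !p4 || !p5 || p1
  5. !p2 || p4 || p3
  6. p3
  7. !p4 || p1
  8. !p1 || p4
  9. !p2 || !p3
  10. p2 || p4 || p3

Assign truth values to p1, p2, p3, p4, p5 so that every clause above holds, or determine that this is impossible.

Unit clause (p3) forces p3 = true.
Unit clause (p4) forces p4 = true.
Unit clause (p2) forces p2 = true.
Now (!p2) is unsatisfied and unit — conflict.

UNSATISFIABLE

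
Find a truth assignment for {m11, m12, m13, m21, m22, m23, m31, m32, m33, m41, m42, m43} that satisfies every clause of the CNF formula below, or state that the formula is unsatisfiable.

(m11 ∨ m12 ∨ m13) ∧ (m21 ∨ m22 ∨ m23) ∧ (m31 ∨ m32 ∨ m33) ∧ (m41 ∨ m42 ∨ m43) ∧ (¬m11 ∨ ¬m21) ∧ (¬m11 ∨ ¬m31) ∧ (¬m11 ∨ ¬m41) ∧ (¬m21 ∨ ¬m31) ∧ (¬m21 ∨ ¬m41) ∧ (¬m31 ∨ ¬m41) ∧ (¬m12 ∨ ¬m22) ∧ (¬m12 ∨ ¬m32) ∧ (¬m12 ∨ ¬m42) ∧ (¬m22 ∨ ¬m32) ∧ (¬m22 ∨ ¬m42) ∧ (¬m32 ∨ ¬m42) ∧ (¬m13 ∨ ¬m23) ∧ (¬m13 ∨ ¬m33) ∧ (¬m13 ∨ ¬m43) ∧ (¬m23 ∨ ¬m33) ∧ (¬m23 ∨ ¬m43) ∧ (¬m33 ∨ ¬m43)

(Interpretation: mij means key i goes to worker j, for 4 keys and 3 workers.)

UNSATISFIABLE

Branch on m11: set m11 = False.
Branch on m12: set m12 = True.
(¬m22) alone gives m22 = False.
(¬m32) alone gives m32 = False.
(¬m42) alone gives m42 = False.
Branch on m21: set m21 = True.
(¬m31) alone gives m31 = False.
(m33) alone gives m33 = True.
(¬m41) alone gives m41 = False.
(m43) alone gives m43 = True.
But (¬m43) is also a unit clause — contradiction.
That branch fails; take m21 = False instead.
(m23) alone gives m23 = True.
(¬m13) alone gives m13 = False.
(¬m33) alone gives m33 = False.
(m31) alone gives m31 = True.
(¬m41) alone gives m41 = False.
(m43) alone gives m43 = True.
But (¬m43) is also a unit clause — contradiction.
Both values of m21 lead to a conflict.
That branch fails; take m12 = False instead.
(m13) alone gives m13 = True.
(¬m23) alone gives m23 = False.
(¬m33) alone gives m33 = False.
(¬m43) alone gives m43 = False.
Branch on m21: set m21 = True.
(¬m31) alone gives m31 = False.
(m32) alone gives m32 = True.
(¬m41) alone gives m41 = False.
(m42) alone gives m42 = True.
But (¬m42) is also a unit clause — contradiction.
That branch fails; take m21 = False instead.
(m22) alone gives m22 = True.
(¬m32) alone gives m32 = False.
(m31) alone gives m31 = True.
(¬m41) alone gives m41 = False.
(m42) alone gives m42 = True.
But (¬m42) is also a unit clause — contradiction.
Both values of m21 lead to a conflict.
Both values of m12 lead to a conflict.
That branch fails; take m11 = True instead.
(¬m21) alone gives m21 = False.
(¬m31) alone gives m31 = False.
(¬m41) alone gives m41 = False.
Branch on m22: set m22 = True.
(¬m12) alone gives m12 = False.
(¬m32) alone gives m32 = False.
(m33) alone gives m33 = True.
(¬m42) alone gives m42 = False.
(m43) alone gives m43 = True.
But (¬m43) is also a unit clause — contradiction.
That branch fails; take m22 = False instead.
(m23) alone gives m23 = True.
(¬m13) alone gives m13 = False.
(¬m33) alone gives m33 = False.
(m32) alone gives m32 = True.
(¬m12) alone gives m12 = False.
(¬m42) alone gives m42 = False.
(m43) alone gives m43 = True.
But (¬m43) is also a unit clause — contradiction.
Both values of m22 lead to a conflict.
Both values of m11 lead to a conflict.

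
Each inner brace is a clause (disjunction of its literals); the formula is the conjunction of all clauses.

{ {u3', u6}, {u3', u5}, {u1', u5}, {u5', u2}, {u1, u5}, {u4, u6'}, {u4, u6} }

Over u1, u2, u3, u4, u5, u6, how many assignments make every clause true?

There are 2^6 = 64 truth assignments over (u1, u2, u3, u4, u5, u6).
Split on u3. With u3 = 1, the clauses containing u3 are satisfied and u3' drops from the rest; 2 of the 2^5 = 32 assignments to the other variables satisfy what remains.
With u3 = 0, by the same count on the reduced clause set, 4 assignments work.
(One model: u1=F, u2=T, u3=F, u4=T, u5=T, u6=F.)
Total: 2 + 4 = 6.

6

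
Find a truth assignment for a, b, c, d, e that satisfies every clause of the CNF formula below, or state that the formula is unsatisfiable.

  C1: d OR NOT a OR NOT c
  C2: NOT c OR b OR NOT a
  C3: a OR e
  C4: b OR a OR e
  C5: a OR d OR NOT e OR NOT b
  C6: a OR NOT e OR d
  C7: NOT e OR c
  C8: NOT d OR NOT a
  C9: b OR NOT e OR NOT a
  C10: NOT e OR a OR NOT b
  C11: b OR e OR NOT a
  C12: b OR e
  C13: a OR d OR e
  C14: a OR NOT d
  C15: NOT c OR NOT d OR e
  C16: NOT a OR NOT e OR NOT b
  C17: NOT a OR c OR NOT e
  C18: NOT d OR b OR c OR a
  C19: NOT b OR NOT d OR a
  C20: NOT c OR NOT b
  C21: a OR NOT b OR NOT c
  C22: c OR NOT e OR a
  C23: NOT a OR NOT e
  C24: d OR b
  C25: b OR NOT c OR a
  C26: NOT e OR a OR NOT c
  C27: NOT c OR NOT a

Branch on a: set a = true.
The clause (NOT d) is unit, so d = false.
The clause (NOT c) is unit, so c = false.
The clause (NOT e) is unit, so e = false.
The clause (b) is unit, so b = true.
All clauses are satisfied.

a: true,  b: true,  c: false,  d: false,  e: false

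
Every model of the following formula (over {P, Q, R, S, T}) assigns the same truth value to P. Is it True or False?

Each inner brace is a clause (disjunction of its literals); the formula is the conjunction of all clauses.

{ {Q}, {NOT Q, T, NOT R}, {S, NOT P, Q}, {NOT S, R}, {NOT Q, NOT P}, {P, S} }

False

Suppose P = true.
Unit clause (Q) forces Q = true.
But (NOT Q) is also a unit clause — contradiction.
So every satisfying assignment has P = False.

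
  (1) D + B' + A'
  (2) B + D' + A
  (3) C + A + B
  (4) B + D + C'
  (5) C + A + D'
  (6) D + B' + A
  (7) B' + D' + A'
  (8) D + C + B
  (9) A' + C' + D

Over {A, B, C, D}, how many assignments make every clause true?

3

There are 2^4 = 16 truth assignments over (A, B, C, D).
Check each against the 9 clauses (columns in the order A, B, C, D):
  F F F F  ✗ fails (C + A + B)
  F F F T  ✗ fails (B + D' + A)
  F F T F  ✗ fails (B + D + C')
  F F T T  ✗ fails (B + D' + A)
  F T F F  ✗ fails (D + B' + A)
  F T F T  ✗ fails (C + A + D')
  F T T F  ✗ fails (D + B' + A)
  F T T T  ✓ satisfies all
  T F F F  ✗ fails (D + C + B)
  T F F T  ✓ satisfies all
  T F T F  ✗ fails (B + D + C')
  T F T T  ✓ satisfies all
  T T F F  ✗ fails (D + B' + A')
  T T F T  ✗ fails (B' + D' + A')
  T T T F  ✗ fails (D + B' + A')
  T T T T  ✗ fails (B' + D' + A')
3 of the 16 rows are models.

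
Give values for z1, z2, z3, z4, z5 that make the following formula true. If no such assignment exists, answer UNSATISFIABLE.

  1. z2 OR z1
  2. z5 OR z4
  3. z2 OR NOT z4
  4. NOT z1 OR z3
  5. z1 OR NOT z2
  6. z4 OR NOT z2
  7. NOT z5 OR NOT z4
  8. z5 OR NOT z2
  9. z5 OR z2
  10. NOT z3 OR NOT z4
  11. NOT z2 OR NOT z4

Branch on z2: set z2 = false.
From the singleton clause (z1), z1 = true.
From the singleton clause (NOT z4), z4 = false.
From the singleton clause (z5), z5 = true.
From the singleton clause (z3), z3 = true.
This assignment satisfies each clause.

z1: true; z2: false; z3: true; z4: false; z5: true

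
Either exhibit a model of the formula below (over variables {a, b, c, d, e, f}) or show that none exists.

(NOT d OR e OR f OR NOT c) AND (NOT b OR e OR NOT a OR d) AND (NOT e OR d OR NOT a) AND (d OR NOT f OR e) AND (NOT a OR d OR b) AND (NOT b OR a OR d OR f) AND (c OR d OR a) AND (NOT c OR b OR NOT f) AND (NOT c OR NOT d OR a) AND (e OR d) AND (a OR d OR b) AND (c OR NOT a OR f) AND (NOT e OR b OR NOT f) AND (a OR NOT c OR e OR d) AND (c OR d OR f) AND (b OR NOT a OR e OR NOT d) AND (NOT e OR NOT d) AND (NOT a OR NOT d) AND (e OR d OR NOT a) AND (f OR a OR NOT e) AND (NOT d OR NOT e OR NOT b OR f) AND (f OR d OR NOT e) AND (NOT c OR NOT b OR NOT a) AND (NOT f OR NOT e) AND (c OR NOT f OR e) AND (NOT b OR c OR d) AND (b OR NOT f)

a: false,  b: false,  c: false,  d: true,  e: false,  f: false

Case e = false:
The clause (d) is unit, so d = true.
The clause (NOT a) is unit, so a = false.
The clause (NOT c) is unit, so c = false.
The clause (NOT f) is unit, so f = false.
Every clause is now satisfied; b is unconstrained.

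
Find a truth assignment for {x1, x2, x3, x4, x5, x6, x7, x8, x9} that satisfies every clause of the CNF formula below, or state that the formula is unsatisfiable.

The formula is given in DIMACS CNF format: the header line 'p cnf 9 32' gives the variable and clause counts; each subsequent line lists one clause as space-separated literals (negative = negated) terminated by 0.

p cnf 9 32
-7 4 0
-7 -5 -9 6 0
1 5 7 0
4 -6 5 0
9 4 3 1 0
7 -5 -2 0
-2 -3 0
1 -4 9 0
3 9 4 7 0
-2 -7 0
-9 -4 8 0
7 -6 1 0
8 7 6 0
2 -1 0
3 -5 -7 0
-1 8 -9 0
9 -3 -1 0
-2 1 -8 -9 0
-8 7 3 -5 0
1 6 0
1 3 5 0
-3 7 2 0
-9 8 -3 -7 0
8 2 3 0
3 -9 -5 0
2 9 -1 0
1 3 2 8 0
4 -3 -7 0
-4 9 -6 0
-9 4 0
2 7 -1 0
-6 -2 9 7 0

x1 ↦ False, x2 ↦ False, x3 ↦ True, x4 ↦ True, x5 ↦ True, x6 ↦ True, x7 ↦ True, x8 ↦ True, x9 ↦ True

Suppose x7 = True.
From the singleton clause (x4), x4 = True.
From the singleton clause (¬x2), x2 = False.
From the singleton clause (¬x1), x1 = False.
From the singleton clause (x9), x9 = True.
From the singleton clause (x8), x8 = True.
From the singleton clause (x6), x6 = True.
Suppose x3 = True.
All clauses hold; x5 can take either value.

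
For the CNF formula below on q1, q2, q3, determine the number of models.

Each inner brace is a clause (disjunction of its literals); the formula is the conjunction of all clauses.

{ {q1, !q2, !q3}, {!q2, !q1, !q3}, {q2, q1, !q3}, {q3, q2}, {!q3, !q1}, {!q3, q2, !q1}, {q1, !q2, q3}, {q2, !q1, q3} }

1

There are 2^3 = 8 truth assignments over (q1, q2, q3).
Split on q2. With q2 = true, the clauses containing q2 are satisfied and !q2 drops from the rest; 1 of the 2^2 = 4 assignments to the other variables satisfy what remains.
With q2 = false, by the same count on the reduced clause set, 0 assignments work.
(One model: q1=T, q2=T, q3=F.)
Total: 1 + 0 = 1.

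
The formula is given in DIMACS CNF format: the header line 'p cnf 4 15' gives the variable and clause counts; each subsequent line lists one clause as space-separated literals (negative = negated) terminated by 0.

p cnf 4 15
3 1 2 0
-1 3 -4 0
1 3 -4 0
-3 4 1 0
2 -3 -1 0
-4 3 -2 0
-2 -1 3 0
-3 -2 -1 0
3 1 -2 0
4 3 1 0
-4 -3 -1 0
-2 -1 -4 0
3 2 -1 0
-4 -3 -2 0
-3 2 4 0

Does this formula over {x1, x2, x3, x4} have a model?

Suppose x3 = True.
Suppose x4 = True.
The clause (¬x1) is unit, so x1 = False.
The clause (¬x2) is unit, so x2 = False.
This assignment satisfies each clause.
A satisfying assignment: x1=False; x2=False; x3=True; x4=True.

Yes, satisfiable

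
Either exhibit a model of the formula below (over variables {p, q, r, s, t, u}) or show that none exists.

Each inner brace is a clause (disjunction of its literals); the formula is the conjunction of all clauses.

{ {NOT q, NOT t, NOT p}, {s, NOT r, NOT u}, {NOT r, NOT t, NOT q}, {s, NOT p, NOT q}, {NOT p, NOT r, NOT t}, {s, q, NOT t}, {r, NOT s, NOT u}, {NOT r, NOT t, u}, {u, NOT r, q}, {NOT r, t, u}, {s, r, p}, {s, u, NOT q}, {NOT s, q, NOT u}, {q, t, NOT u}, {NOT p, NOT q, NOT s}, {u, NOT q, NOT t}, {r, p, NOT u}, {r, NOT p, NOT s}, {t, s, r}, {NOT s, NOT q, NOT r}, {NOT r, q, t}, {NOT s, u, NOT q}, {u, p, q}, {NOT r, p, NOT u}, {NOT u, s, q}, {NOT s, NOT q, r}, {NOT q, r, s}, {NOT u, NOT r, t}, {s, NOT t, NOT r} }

Suppose q = false.
Suppose s = true.
From the singleton clause (NOT u), u = false.
From the singleton clause (NOT r), r = false.
From the singleton clause (NOT p), p = false.
That conflicts with the unit clause (p).
That branch fails; take s = false instead.
From the singleton clause (NOT t), t = false.
From the singleton clause (NOT u), u = false.
From the singleton clause (NOT r), r = false.
That conflicts with the unit clause (r).
Neither s = true nor s = false works.
That branch fails; take q = true instead.
Suppose t = false.
Suppose s = true.
From the singleton clause (NOT p), p = false.
From the singleton clause (NOT r), r = false.
That conflicts with the unit clause (r).
That branch fails; take s = false instead.
From the singleton clause (NOT p), p = false.
From the singleton clause (r), r = true.
From the singleton clause (NOT u), u = false.
That conflicts with the unit clause (u).
Neither s = true nor s = false works.
That branch fails; take t = true instead.
From the singleton clause (NOT p), p = false.
From the singleton clause (NOT r), r = false.
From the singleton clause (s), s = true.
That conflicts with the unit clause (NOT s).
Neither t = true nor t = false works.
Neither q = true nor q = false works.

UNSATISFIABLE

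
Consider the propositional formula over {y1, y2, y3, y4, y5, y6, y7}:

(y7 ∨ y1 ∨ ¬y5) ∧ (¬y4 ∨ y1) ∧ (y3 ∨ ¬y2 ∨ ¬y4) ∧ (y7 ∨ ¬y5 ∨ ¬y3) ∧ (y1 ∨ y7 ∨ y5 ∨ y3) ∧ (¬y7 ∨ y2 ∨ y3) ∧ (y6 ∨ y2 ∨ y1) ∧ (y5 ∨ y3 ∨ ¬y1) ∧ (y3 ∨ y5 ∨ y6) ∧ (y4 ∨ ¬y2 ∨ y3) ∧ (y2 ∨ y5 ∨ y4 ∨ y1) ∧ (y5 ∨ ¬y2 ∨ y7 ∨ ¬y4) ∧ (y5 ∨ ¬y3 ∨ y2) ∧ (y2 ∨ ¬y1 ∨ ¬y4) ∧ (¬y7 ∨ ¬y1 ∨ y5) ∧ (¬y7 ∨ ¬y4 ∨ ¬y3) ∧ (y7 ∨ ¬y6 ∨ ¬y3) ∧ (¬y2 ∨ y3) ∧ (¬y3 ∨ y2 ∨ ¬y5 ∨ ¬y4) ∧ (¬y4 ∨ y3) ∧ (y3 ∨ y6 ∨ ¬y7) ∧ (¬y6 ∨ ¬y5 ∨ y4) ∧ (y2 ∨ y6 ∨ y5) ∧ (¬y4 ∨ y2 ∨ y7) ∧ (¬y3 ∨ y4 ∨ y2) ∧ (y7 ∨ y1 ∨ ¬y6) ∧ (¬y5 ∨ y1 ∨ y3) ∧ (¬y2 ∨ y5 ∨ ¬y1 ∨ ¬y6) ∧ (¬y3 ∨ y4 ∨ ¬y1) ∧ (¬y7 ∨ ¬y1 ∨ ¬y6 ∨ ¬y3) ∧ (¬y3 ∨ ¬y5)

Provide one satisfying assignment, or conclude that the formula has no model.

y1 ↦ False,  y2 ↦ True,  y3 ↦ True,  y4 ↦ False,  y5 ↦ False,  y6 ↦ False,  y7 ↦ True

Suppose y4 = False.
Suppose y2 = True.
Unit clause (y3) forces y3 = True.
Unit clause (¬y1) forces y1 = False.
Unit clause (¬y5) forces y5 = False.
Suppose y7 = True.
No clause remains; y6 is free.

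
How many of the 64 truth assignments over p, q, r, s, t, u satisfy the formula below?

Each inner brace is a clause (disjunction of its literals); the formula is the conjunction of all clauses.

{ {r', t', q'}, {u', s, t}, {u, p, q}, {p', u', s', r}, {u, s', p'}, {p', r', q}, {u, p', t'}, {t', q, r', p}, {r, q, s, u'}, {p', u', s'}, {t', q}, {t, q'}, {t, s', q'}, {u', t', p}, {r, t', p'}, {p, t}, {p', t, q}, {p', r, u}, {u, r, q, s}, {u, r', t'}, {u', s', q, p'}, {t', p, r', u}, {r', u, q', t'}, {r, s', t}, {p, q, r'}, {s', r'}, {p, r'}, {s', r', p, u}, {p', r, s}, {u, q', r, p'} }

There are 2^6 = 64 truth assignments over (p, q, r, s, t, u).
Split on q. With q = 1, the clauses containing q are satisfied and q' drops from the rest; 2 of the 2^5 = 32 assignments to the other variables satisfy what remains.
With q = 0, by the same count on the reduced clause set, 0 assignments work.
Total: 2 + 0 = 2.

2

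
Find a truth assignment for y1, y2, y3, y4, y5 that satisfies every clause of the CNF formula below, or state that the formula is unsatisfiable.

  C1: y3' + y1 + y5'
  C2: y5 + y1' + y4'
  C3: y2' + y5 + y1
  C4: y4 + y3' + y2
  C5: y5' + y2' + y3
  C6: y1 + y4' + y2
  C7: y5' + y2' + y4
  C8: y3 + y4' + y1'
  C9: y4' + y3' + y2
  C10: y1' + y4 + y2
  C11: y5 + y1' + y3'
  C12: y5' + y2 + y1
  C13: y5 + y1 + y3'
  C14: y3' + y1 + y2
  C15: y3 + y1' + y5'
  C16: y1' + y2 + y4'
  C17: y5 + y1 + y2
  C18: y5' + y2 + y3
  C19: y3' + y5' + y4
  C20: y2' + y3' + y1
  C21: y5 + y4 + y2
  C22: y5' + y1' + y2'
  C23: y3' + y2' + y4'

Try y3 = 0.
Try y5 = 0.
Try y1 = 1.
From the singleton clause (y4'), y4 = 0.
From the singleton clause (y2), y2 = 1.
Every clause now holds.

y1=1, y2=1, y3=0, y4=0, y5=0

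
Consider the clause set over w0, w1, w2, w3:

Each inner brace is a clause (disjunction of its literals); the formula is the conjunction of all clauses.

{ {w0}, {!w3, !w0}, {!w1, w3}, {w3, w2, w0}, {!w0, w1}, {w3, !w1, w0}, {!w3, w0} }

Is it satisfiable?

Unit clause (w0) forces w0 = true.
Unit clause (!w3) forces w3 = false.
Unit clause (!w1) forces w1 = false.
That conflicts with the unit clause (w1).
No assignment satisfies every clause.

No, unsatisfiable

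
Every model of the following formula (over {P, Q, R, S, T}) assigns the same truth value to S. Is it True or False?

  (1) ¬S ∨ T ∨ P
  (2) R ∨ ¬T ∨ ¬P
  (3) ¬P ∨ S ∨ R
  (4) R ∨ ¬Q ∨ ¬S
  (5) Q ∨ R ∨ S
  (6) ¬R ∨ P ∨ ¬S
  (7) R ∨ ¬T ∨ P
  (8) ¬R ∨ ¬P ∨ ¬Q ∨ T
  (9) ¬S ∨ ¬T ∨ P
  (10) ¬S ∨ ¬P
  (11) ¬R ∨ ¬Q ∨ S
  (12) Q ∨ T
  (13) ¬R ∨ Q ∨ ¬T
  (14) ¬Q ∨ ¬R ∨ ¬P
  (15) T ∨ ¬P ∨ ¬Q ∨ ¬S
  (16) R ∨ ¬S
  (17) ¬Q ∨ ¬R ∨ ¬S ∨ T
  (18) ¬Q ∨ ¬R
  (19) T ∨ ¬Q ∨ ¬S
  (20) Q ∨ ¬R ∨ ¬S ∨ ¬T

False

Suppose S = True.
From the singleton clause (¬P), P = False.
From the singleton clause (T), T = True.
Now (¬T) is unsatisfied and unit — conflict.
So every satisfying assignment has S = False.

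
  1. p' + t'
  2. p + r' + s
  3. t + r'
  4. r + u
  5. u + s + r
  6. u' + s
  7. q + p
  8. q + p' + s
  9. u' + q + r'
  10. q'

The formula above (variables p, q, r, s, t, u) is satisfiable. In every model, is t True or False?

False

Suppose t = 1.
(p') alone gives p = 0.
(q) alone gives q = 1.
But (q') is also a unit clause — contradiction.
So every satisfying assignment has t = False.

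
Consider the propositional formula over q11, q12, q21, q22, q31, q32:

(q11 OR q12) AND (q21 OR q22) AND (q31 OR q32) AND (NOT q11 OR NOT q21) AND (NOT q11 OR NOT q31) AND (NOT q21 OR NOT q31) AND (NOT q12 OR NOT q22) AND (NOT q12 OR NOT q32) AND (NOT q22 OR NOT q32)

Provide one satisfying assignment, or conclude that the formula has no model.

UNSATISFIABLE

Suppose q11 = true.
(NOT q21) alone gives q21 = false.
(q22) alone gives q22 = true.
(NOT q31) alone gives q31 = false.
(q32) alone gives q32 = true.
But (NOT q32) is also a unit clause — contradiction.
That branch fails; take q11 = false instead.
(q12) alone gives q12 = true.
(NOT q22) alone gives q22 = false.
(q21) alone gives q21 = true.
(NOT q31) alone gives q31 = false.
(q32) alone gives q32 = true.
But (NOT q32) is also a unit clause — contradiction.
Both values of q11 lead to a conflict.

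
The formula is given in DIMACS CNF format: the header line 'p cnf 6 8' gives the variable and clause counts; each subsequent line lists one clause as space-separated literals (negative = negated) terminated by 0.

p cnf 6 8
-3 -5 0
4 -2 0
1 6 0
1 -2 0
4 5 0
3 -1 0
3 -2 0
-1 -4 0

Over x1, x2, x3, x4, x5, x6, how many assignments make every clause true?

4

There are 2^6 = 64 truth assignments over (x1, x2, x3, x4, x5, x6).
Split on x6. With x6 = True, the clauses containing x6 are satisfied and ¬x6 drops from the rest; 4 of the 2^5 = 32 assignments to the other variables satisfy what remains.
With x6 = False, by the same count on the reduced clause set, 0 assignments work.
Total: 4 + 0 = 4.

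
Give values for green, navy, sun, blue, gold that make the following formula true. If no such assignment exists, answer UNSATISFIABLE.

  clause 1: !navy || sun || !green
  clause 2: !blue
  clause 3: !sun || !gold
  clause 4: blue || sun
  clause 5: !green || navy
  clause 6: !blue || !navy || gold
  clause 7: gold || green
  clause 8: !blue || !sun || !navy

Unit clause (!blue) forces blue = false.
Unit clause (sun) forces sun = true.
Unit clause (!gold) forces gold = false.
Unit clause (green) forces green = true.
Unit clause (navy) forces navy = true.
Every clause now holds.

green ↦ true,  navy ↦ true,  sun ↦ true,  blue ↦ false,  gold ↦ false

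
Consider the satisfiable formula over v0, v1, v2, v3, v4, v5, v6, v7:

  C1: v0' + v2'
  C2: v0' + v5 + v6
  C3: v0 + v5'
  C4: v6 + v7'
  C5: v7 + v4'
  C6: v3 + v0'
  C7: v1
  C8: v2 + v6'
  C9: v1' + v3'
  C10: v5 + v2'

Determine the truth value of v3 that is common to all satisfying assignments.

Suppose v3 = 1.
The clause (v1) is unit, so v1 = 1.
Now (v1') is unsatisfied and unit — conflict.
So every satisfying assignment has v3 = False.

False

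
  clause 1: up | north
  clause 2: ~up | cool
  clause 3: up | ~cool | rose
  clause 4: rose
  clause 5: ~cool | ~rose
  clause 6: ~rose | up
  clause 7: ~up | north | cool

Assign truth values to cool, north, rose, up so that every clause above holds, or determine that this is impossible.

Unit clause (rose) forces rose = 1.
Unit clause (~cool) forces cool = 0.
Unit clause (~up) forces up = 0.
Now (up) is unsatisfied and unit — conflict.

UNSATISFIABLE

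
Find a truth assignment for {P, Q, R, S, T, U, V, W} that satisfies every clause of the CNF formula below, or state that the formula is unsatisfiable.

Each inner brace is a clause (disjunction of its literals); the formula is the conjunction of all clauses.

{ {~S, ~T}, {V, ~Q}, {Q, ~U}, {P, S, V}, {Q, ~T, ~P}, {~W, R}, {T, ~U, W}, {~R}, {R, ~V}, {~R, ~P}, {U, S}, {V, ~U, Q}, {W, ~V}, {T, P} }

P=1,  Q=0,  R=0,  S=1,  T=0,  U=0,  V=0,  W=0

Unit clause (~R) forces R = 0.
Unit clause (~W) forces W = 0.
Unit clause (~V) forces V = 0.
Unit clause (~Q) forces Q = 0.
Unit clause (~U) forces U = 0.
Unit clause (S) forces S = 1.
Unit clause (~T) forces T = 0.
Unit clause (P) forces P = 1.
All clauses are satisfied.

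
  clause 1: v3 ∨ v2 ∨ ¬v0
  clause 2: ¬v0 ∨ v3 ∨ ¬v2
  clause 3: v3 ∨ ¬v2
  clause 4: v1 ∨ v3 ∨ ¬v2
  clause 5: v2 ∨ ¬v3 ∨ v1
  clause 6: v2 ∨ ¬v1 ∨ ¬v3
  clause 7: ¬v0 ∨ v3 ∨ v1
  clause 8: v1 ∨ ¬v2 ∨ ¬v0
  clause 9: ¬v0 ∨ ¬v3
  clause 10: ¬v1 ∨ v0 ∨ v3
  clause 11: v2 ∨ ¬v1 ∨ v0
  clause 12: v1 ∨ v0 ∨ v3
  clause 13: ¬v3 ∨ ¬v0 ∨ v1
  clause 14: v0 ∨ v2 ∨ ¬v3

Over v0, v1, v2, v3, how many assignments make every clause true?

2

There are 2^4 = 16 truth assignments over (v0, v1, v2, v3).
Check each against the 14 clauses (columns in the order v0, v1, v2, v3):
  F F F F  ✗ fails (v1 ∨ v0 ∨ v3)
  F F F T  ✗ fails (v2 ∨ ¬v3 ∨ v1)
  F F T F  ✗ fails (v3 ∨ ¬v2)
  F F T T  ✓ satisfies all
  F T F F  ✗ fails (¬v1 ∨ v0 ∨ v3)
  F T F T  ✗ fails (v2 ∨ ¬v1 ∨ ¬v3)
  F T T F  ✗ fails (v3 ∨ ¬v2)
  F T T T  ✓ satisfies all
  T F F F  ✗ fails (v3 ∨ v2 ∨ ¬v0)
  T F F T  ✗ fails (v2 ∨ ¬v3 ∨ v1)
  T F T F  ✗ fails (¬v0 ∨ v3 ∨ ¬v2)
  T F T T  ✗ fails (v1 ∨ ¬v2 ∨ ¬v0)
  T T F F  ✗ fails (v3 ∨ v2 ∨ ¬v0)
  T T F T  ✗ fails (v2 ∨ ¬v1 ∨ ¬v3)
  T T T F  ✗ fails (¬v0 ∨ v3 ∨ ¬v2)
  T T T T  ✗ fails (¬v0 ∨ ¬v3)
2 of the 16 rows are models.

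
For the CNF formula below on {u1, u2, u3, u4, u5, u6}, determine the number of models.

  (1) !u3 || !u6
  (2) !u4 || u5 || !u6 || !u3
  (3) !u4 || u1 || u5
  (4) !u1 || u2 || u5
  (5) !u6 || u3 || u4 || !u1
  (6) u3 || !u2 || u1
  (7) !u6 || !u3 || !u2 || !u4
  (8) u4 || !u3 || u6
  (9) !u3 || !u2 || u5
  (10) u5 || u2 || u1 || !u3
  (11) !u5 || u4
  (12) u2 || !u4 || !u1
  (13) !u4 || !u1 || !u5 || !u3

There are 2^6 = 64 truth assignments over (u1, u2, u3, u4, u5, u6).
Split on u5. With u5 = true, the clauses containing u5 are satisfied and !u5 drops from the rest; 6 of the 2^5 = 32 assignments to the other variables satisfy what remains.
With u5 = false, by the same count on the reduced clause set, 5 assignments work.
Total: 6 + 5 = 11.

11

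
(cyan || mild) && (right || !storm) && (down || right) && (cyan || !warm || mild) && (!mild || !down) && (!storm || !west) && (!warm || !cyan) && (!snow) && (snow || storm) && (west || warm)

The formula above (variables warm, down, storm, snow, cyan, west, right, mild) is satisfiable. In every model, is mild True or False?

True

Suppose mild = false.
(cyan) alone gives cyan = true.
(!warm) alone gives warm = false.
(!snow) alone gives snow = false.
(storm) alone gives storm = true.
(right) alone gives right = true.
(!west) alone gives west = false.
Now (west) is unsatisfied and unit — conflict.
So every satisfying assignment has mild = True.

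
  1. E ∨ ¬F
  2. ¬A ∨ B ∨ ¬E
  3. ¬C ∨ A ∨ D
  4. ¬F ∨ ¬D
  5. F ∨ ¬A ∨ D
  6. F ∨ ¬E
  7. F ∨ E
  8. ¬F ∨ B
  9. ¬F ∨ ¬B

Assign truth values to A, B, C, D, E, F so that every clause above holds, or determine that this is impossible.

UNSATISFIABLE

Case E = True:
(F) alone gives F = True.
(¬D) alone gives D = False.
(B) alone gives B = True.
That conflicts with the unit clause (¬B).
So E must be the other value — set E = False.
(¬F) alone gives F = False.
That conflicts with the unit clause (F).
Neither E = True nor E = False works.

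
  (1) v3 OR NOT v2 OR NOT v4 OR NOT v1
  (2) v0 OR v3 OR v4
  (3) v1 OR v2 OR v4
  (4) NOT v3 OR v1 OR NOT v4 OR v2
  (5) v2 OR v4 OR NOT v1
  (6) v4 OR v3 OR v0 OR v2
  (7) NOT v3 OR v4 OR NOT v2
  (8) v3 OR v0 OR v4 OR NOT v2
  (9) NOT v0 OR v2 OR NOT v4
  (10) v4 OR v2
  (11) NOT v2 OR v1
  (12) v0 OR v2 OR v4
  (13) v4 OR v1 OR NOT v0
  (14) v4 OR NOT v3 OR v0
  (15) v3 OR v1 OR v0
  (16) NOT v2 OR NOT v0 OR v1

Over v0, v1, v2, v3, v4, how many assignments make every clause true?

5

There are 2^5 = 32 truth assignments over (v0, v1, v2, v3, v4).
Split on v3. With v3 = true, the clauses containing v3 are satisfied and NOT v3 drops from the rest; 3 of the 2^4 = 16 assignments to the other variables satisfy what remains.
With v3 = false, by the same count on the reduced clause set, 2 assignments work.
Total: 3 + 2 = 5.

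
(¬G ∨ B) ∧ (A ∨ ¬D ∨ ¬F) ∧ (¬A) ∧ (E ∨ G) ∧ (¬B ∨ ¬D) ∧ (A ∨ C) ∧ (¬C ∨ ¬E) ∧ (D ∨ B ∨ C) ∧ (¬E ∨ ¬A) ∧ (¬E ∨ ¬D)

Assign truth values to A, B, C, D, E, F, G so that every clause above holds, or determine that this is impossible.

From the singleton clause (¬A), A = False.
From the singleton clause (C), C = True.
From the singleton clause (¬E), E = False.
From the singleton clause (G), G = True.
From the singleton clause (B), B = True.
From the singleton clause (¬D), D = False.
Every clause is now satisfied; F is unconstrained.

A: False, B: True, C: True, D: False, E: False, F: False, G: True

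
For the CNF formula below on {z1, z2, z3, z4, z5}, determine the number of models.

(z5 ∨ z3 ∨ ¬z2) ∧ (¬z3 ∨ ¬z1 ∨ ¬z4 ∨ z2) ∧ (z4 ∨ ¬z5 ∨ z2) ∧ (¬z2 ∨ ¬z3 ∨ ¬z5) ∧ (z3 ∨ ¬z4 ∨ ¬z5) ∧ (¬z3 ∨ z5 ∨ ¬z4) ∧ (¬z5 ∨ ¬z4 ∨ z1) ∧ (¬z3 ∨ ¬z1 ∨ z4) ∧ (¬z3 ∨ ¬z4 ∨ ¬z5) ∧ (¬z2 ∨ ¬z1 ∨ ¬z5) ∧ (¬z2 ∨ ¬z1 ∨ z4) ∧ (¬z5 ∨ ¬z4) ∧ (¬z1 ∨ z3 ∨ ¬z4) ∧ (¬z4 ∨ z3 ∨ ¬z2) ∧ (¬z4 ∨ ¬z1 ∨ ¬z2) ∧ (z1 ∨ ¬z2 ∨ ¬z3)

5

There are 2^5 = 32 truth assignments over (z1, z2, z3, z4, z5).
Split on z5. With z5 = True, the clauses containing z5 are satisfied and ¬z5 drops from the rest; 1 of the 2^4 = 16 assignments to the other variables satisfy what remains.
With z5 = False, by the same count on the reduced clause set, 4 assignments work.
Total: 1 + 4 = 5.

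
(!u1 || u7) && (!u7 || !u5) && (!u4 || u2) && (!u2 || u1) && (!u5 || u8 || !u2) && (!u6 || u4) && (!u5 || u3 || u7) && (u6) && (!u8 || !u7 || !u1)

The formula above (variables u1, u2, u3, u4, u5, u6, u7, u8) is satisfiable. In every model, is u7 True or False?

True

Suppose u7 = false.
The clause (!u1) is unit, so u1 = false.
The clause (!u2) is unit, so u2 = false.
The clause (!u4) is unit, so u4 = false.
The clause (!u6) is unit, so u6 = false.
But (u6) is also a unit clause — contradiction.
So every satisfying assignment has u7 = True.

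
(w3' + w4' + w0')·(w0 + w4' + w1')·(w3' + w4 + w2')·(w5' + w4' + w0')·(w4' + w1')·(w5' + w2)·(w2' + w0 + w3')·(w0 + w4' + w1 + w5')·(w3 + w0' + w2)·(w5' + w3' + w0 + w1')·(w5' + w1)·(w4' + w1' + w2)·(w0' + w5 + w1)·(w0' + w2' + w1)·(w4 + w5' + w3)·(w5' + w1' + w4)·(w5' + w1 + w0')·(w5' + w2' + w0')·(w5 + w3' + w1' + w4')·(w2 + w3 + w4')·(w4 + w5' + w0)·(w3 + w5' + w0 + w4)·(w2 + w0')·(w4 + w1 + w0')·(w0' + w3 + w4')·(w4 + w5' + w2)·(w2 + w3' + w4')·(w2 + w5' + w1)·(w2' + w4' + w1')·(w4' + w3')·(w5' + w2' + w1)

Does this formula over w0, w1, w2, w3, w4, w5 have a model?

Suppose w4 = 0.
Suppose w3 = 0.
Unit clause (w5') forces w5 = 0.
Suppose w0 = 1.
Unit clause (w2) forces w2 = 1.
Unit clause (w1) forces w1 = 1.
Every clause now holds.
A satisfying assignment: w0: 1; w1: 1; w2: 1; w3: 0; w4: 0; w5: 0.

Satisfiable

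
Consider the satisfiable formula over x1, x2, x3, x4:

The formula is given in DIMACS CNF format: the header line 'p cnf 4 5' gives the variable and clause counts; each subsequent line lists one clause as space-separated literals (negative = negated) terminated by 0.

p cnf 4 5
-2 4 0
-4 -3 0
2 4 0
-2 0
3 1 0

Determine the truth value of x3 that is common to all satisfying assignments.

Suppose x3 = True.
Unit clause (¬x4) forces x4 = False.
Unit clause (¬x2) forces x2 = False.
Now (x2) is unsatisfied and unit — conflict.
So every satisfying assignment has x3 = False.

False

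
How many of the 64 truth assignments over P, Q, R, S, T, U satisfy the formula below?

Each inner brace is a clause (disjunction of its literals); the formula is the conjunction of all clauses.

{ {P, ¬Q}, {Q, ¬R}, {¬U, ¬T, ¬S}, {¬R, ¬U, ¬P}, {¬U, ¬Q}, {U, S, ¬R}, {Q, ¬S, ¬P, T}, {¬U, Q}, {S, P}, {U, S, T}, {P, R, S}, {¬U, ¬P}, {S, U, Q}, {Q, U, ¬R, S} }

8

There are 2^6 = 64 truth assignments over (P, Q, R, S, T, U).
Split on T. With T = True, the clauses containing T are satisfied and ¬T drops from the rest; 5 of the 2^5 = 32 assignments to the other variables satisfy what remains.
With T = False, by the same count on the reduced clause set, 3 assignments work.
(One model: P=F, Q=F, R=F, S=T, T=F, U=F.)
Total: 5 + 3 = 8.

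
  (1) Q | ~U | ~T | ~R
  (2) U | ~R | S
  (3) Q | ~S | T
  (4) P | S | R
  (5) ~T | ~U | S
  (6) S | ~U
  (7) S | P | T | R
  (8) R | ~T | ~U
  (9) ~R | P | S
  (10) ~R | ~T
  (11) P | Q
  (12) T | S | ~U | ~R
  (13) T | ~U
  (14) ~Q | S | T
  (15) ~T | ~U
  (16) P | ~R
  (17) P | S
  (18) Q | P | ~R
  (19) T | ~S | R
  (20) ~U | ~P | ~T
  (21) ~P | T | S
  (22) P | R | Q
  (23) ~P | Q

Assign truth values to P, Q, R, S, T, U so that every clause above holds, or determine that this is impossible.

Case S = 1:
Case Q = 1:
Case R = 0:
From the singleton clause (T), T = 1.
From the singleton clause (~U), U = 0.
No clause remains; P is free.

P ↦ 1,  Q ↦ 1,  R ↦ 0,  S ↦ 1,  T ↦ 1,  U ↦ 0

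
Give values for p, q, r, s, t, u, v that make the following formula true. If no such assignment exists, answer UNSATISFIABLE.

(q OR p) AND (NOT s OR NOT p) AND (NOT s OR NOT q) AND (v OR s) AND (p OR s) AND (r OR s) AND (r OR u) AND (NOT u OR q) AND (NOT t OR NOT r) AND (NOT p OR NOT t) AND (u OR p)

p: true; q: true; r: true; s: false; t: false; u: false; v: true

Try q = true.
(NOT s) alone gives s = false.
(v) alone gives v = true.
(p) alone gives p = true.
(r) alone gives r = true.
(NOT t) alone gives t = false.
Every clause is now satisfied; u is unconstrained.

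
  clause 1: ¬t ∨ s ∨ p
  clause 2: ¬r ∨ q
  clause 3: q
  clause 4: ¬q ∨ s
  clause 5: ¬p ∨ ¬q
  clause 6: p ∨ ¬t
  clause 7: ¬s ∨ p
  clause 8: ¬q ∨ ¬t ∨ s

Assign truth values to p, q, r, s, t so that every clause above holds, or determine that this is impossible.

The clause (q) is unit, so q = True.
The clause (s) is unit, so s = True.
The clause (¬p) is unit, so p = False.
Now (p) is unsatisfied and unit — conflict.

UNSATISFIABLE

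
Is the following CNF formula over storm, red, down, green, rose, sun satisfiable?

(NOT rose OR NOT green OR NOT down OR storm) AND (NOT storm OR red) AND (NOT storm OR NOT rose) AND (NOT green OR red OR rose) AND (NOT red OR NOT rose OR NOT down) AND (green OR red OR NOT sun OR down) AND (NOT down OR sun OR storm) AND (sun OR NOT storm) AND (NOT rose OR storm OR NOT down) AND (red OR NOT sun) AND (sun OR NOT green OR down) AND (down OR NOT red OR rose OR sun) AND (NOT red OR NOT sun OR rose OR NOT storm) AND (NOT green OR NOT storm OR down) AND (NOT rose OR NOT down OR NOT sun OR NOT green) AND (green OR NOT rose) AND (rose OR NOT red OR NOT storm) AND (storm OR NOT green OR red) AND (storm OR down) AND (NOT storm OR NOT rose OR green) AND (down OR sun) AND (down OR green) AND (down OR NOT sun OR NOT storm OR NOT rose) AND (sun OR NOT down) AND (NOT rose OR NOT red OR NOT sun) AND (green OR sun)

Branch on storm: set storm = false.
Unit clause (down) forces down = true.
Unit clause (sun) forces sun = true.
Unit clause (NOT rose) forces rose = false.
Unit clause (red) forces red = true.
No clause remains; green is free.
A satisfying assignment: storm=false; red=true; down=true; green=true; rose=false; sun=true.

Yes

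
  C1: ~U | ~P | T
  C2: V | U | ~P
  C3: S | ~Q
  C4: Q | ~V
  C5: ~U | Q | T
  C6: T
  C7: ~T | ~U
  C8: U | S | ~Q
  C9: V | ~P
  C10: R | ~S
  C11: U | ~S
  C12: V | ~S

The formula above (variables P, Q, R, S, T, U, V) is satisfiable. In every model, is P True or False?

Suppose P = 1.
From the singleton clause (T), T = 1.
From the singleton clause (~U), U = 0.
From the singleton clause (V), V = 1.
From the singleton clause (Q), Q = 1.
From the singleton clause (S), S = 1.
Now (~S) is unsatisfied and unit — conflict.
So every satisfying assignment has P = False.

False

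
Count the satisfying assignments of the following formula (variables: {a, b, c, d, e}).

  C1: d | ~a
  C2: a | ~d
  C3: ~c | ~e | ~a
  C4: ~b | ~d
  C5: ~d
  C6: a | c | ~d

There are 2^5 = 32 truth assignments over (a, b, c, d, e).
Split on e. With e = 1, the clauses containing e are satisfied and ~e drops from the rest; 4 of the 2^4 = 16 assignments to the other variables satisfy what remains.
With e = 0, by the same count on the reduced clause set, 4 assignments work.
Total: 4 + 4 = 8.

8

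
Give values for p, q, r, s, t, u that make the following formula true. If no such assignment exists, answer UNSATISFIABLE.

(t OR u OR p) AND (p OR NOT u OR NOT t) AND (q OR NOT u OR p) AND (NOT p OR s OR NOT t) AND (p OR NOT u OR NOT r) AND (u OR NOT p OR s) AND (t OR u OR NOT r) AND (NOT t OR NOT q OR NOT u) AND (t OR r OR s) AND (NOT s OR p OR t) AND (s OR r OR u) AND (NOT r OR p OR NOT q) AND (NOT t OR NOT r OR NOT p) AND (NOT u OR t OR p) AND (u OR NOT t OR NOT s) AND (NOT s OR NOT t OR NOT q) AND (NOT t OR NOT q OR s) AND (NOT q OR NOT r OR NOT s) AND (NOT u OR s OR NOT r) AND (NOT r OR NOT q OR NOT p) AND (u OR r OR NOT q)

p ↦ true,  q ↦ true,  r ↦ false,  s ↦ true,  t ↦ false,  u ↦ true

Try t = false.
Try u = true.
The clause (p) is unit, so p = true.
Try r = false.
The clause (s) is unit, so s = true.
No clause remains; q is free.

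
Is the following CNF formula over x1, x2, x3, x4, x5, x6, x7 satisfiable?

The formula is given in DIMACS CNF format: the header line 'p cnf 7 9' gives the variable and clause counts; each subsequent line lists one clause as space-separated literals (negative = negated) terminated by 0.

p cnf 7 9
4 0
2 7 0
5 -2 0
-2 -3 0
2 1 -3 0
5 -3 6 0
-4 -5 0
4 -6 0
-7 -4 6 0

Satisfiable

Unit clause (x4) forces x4 = True.
Unit clause (¬x5) forces x5 = False.
Unit clause (¬x2) forces x2 = False.
Unit clause (x7) forces x7 = True.
Unit clause (x6) forces x6 = True.
Case x1 = False:
Unit clause (¬x3) forces x3 = False.
This assignment satisfies each clause.
A satisfying assignment: x1=False, x2=False, x3=False, x4=True, x5=False, x6=True, x7=True.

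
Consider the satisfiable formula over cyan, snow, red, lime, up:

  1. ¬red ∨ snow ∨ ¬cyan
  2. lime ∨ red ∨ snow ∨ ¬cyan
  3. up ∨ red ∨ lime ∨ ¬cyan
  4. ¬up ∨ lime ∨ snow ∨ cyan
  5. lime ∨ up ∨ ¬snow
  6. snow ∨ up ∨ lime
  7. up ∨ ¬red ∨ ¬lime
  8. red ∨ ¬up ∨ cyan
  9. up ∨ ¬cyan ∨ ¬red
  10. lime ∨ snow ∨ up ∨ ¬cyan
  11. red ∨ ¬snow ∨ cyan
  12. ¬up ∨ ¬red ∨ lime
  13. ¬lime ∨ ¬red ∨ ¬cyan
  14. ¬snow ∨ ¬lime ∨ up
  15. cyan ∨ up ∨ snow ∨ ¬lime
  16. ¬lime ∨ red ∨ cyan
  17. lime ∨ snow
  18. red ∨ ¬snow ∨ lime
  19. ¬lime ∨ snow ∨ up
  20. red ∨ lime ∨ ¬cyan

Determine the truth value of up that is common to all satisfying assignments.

True

Suppose up = False.
Try lime = True.
The clause (¬red) is unit, so red = False.
The clause (¬snow) is unit, so snow = False.
But (snow) is also a unit clause — contradiction.
That branch fails; take lime = False instead.
The clause (¬snow) is unit, so snow = False.
But (snow) is also a unit clause — contradiction.
Neither lime = True nor lime = False works.
So every satisfying assignment has up = True.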